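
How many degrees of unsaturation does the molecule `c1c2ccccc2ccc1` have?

7

Molecular formula from the SMILES: C10H8.
DoU = (2C + 2 + N − H − X)/2 = (2·10 + 2 + 0 − 8 − 0)/2 = 14/2 = 7.
(Structurally: 2 ring(s) + 5 π bond(s) = 7.)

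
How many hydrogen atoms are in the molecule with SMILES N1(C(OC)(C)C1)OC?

Hydrogens are implicit in SMILES; fill each atom to its normal valence:
  3 × C: 3 H each → 9
  2 × O: no H
  1 × C: 2 H
  1 × C: no H
  1 × N: no H
  Total hydrogens = 11.

11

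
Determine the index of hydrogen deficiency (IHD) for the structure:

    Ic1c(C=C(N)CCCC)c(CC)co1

Molecular formula from the SMILES: C12H18INO.
DoU = (2C + 2 + N − H − X)/2 = (2·12 + 2 + 1 − 18 − 1)/2 = 8/2 = 4.
(Structurally: 1 ring(s) + 3 π bond(s) = 4.)

4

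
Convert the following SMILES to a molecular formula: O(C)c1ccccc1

Heavy atoms from the SMILES: 7 C, 1 O.
Implicit hydrogens by atom environment:
  5 × C (aromatic): 1 H each → 5
  1 × C: 3 H
  1 × C (aromatic): no H
  1 × O: no H
  Total hydrogens = 8.
Molecular formula: C7H8O

C7H8O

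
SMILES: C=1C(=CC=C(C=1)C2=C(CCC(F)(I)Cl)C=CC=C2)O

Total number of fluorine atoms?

1

The symbol for fluorine appears 1 time in the SMILES.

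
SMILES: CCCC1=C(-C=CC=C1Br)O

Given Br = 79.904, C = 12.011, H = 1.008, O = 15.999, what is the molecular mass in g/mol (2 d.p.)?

Molecular formula: C9H11BrO.
M = 1×79.904 + 9×12.011 + 11×1.008 + 1×15.999 = 215.09 g/mol.

215.09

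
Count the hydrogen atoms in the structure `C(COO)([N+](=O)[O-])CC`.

9

Hydrogens are implicit in SMILES; fill each atom to its normal valence:
  2 × C: 2 H each → 4
  2 × O: no H
  1 × C: 3 H
  1 × C: 1 H
  1 × N (charge +1): no H
  1 × O: 1 H
  1 × O (charge -1): no H
  Total hydrogens = 9.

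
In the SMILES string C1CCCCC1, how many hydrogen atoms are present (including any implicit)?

12

Hydrogens are implicit in SMILES; fill each atom to its normal valence:
  6 × C: 2 H each → 12
  Total hydrogens = 12.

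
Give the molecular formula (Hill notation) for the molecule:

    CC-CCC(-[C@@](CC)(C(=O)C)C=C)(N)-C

Heavy atoms from the SMILES: 13 C, 1 N, 1 O.
Implicit hydrogens by atom environment:
  5 × C: 2 H each → 10
  4 × C: 3 H each → 12
  3 × C: no H
  1 × C: 1 H
  1 × N: 2 H
  1 × O: no H
  Total hydrogens = 25.
Molecular formula: C13H25NO

C13H25NO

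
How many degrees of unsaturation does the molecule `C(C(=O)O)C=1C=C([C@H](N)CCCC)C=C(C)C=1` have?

Molecular formula from the SMILES: C14H21NO2.
DoU = (2C + 2 + N − H − X)/2 = (2·14 + 2 + 1 − 21 − 0)/2 = 10/2 = 5.
(Structurally: 1 ring(s) + 4 π bond(s) = 5.)

5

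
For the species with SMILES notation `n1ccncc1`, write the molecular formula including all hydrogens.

C4H4N2

Heavy atoms from the SMILES: 4 C, 2 N.
Implicit hydrogens by atom environment:
  4 × C (aromatic): 1 H each → 4
  2 × N (aromatic): no H
  Total hydrogens = 4.
Molecular formula: C4H4N2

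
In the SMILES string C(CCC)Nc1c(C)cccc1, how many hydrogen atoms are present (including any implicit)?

Hydrogens are implicit in SMILES; fill each atom to its normal valence:
  4 × C (aromatic): 1 H each → 4
  3 × C: 2 H each → 6
  2 × C: 3 H each → 6
  2 × C (aromatic): no H
  1 × N: 1 H
  Total hydrogens = 17.

17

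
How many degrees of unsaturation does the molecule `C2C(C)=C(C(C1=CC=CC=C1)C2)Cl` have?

6

Molecular formula from the SMILES: C12H13Cl.
DoU = (2C + 2 + N − H − X)/2 = (2·12 + 2 + 0 − 13 − 1)/2 = 12/2 = 6.
(Structurally: 2 ring(s) + 4 π bond(s) = 6.)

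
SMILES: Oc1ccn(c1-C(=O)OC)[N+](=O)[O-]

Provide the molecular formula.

C6H6N2O5

Heavy atoms from the SMILES: 6 C, 2 N, 5 O.
Implicit hydrogens by atom environment:
  3 × O: no H
  2 × C (aromatic): 1 H each → 2
  2 × C (aromatic): no H
  1 × C: 3 H
  1 × C: no H
  1 × N (aromatic): no H
  1 × N (charge +1): no H
  1 × O: 1 H
  1 × O (charge -1): no H
  Total hydrogens = 6.
Molecular formula: C6H6N2O5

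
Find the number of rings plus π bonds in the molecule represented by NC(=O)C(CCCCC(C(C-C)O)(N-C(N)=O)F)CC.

2

Molecular formula from the SMILES: C13H26FN3O3.
DoU = (2C + 2 + N − H − X)/2 = (2·13 + 2 + 3 − 26 − 1)/2 = 4/2 = 2.
(Structurally: 0 ring(s) + 2 π bond(s) = 2.)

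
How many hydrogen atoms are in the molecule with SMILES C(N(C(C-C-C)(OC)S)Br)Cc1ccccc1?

20

Hydrogens are implicit in SMILES; fill each atom to its normal valence:
  5 × C (aromatic): 1 H each → 5
  4 × C: 2 H each → 8
  2 × C: 3 H each → 6
  1 × Br: no H
  1 × C: no H
  1 × C (aromatic): no H
  1 × N: no H
  1 × O: no H
  1 × S: 1 H
  Total hydrogens = 20.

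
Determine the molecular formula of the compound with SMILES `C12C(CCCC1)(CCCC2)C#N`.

C11H17N

Heavy atoms from the SMILES: 11 C, 1 N.
Implicit hydrogens by atom environment:
  8 × C: 2 H each → 16
  2 × C: no H
  1 × C: 1 H
  1 × N: no H
  Total hydrogens = 17.
Molecular formula: C11H17N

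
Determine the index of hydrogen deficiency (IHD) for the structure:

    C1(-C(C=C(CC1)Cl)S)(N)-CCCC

Molecular formula from the SMILES: C10H18ClNS.
DoU = (2C + 2 + N − H − X)/2 = (2·10 + 2 + 1 − 18 − 1)/2 = 4/2 = 2.
(Structurally: 1 ring(s) + 1 π bond(s) = 2.)

2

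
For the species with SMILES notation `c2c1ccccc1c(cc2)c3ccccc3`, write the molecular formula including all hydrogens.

Heavy atoms from the SMILES: 16 C.
Implicit hydrogens by atom environment:
  12 × C (aromatic): 1 H each → 12
  4 × C (aromatic): no H
  Total hydrogens = 12.
Molecular formula: C16H12

C16H12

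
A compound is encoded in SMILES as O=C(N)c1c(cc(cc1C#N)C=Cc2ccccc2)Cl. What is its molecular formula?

Heavy atoms from the SMILES: 16 C, 1 Cl, 2 N, 1 O.
Implicit hydrogens by atom environment:
  7 × C (aromatic): 1 H each → 7
  5 × C (aromatic): no H
  2 × C: 1 H each → 2
  2 × C: no H
  1 × Cl: no H
  1 × N: 2 H
  1 × N: no H
  1 × O: no H
  Total hydrogens = 11.
Molecular formula: C16H11ClN2O

C16H11ClN2O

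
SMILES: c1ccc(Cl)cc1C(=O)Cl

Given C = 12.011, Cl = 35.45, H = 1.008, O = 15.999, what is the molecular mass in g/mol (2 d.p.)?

175.01

Molecular formula: C7H4Cl2O.
M = 7×12.011 + 2×35.45 + 4×1.008 + 1×15.999 = 175.01 g/mol.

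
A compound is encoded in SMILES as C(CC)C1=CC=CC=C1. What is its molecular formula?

Heavy atoms from the SMILES: 9 C.
Implicit hydrogens by atom environment:
  5 × C (aromatic): 1 H each → 5
  2 × C: 2 H each → 4
  1 × C: 3 H
  1 × C (aromatic): no H
  Total hydrogens = 12.
Molecular formula: C9H12

C9H12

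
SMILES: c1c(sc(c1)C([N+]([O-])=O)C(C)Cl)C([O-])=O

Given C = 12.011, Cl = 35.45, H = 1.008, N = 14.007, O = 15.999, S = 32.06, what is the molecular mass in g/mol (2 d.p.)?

Molecular formula: C8H7ClNO4S-.
M = 8×12.011 + 1×35.45 + 7×1.008 + 1×14.007 + 4×15.999 + 1×32.06 = 248.66 g/mol.

248.66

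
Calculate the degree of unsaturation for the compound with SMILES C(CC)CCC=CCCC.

1

Molecular formula from the SMILES: C10H20.
DoU = (2C + 2 + N − H − X)/2 = (2·10 + 2 + 0 − 20 − 0)/2 = 2/2 = 1.
(Structurally: 0 ring(s) + 1 π bond(s) = 1.)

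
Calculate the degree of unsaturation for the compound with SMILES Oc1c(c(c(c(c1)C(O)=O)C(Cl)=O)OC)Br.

6

Molecular formula from the SMILES: C9H6BrClO5.
DoU = (2C + 2 + N − H − X)/2 = (2·9 + 2 + 0 − 6 − 2)/2 = 12/2 = 6.
(Structurally: 1 ring(s) + 5 π bond(s) = 6.)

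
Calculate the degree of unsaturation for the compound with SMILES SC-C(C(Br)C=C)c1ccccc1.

Molecular formula from the SMILES: C11H13BrS.
DoU = (2C + 2 + N − H − X)/2 = (2·11 + 2 + 0 − 13 − 1)/2 = 10/2 = 5.
(Structurally: 1 ring(s) + 4 π bond(s) = 5.)

5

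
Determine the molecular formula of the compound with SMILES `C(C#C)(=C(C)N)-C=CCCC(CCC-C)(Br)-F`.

Heavy atoms from the SMILES: 1 Br, 14 C, 1 F, 1 N.
Implicit hydrogens by atom environment:
  5 × C: 2 H each → 10
  4 × C: no H
  3 × C: 1 H each → 3
  2 × C: 3 H each → 6
  1 × Br: no H
  1 × F: no H
  1 × N: 2 H
  Total hydrogens = 21.
Molecular formula: C14H21BrFN

C14H21BrFN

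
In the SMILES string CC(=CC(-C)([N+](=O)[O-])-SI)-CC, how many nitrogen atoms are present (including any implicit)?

1

The symbol for nitrogen appears 1 time in the SMILES.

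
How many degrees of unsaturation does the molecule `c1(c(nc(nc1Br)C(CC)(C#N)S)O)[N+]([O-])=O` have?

7

Molecular formula from the SMILES: C8H7BrN4O3S.
DoU = (2C + 2 + N − H − X)/2 = (2·8 + 2 + 4 − 7 − 1)/2 = 14/2 = 7.
(Structurally: 1 ring(s) + 6 π bond(s) = 7.)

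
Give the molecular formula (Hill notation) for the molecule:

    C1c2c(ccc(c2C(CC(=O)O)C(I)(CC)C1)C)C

Heavy atoms from the SMILES: 16 C, 1 I, 2 O.
Implicit hydrogens by atom environment:
  4 × C: 2 H each → 8
  4 × C (aromatic): no H
  3 × C: 3 H each → 9
  2 × C (aromatic): 1 H each → 2
  2 × C: no H
  1 × C: 1 H
  1 × I: no H
  1 × O: 1 H
  1 × O: no H
  Total hydrogens = 21.
Molecular formula: C16H21IO2

C16H21IO2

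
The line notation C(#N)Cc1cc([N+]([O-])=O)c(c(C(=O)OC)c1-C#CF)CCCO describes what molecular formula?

C15H13FN2O5

Heavy atoms from the SMILES: 15 C, 1 F, 2 N, 5 O.
Implicit hydrogens by atom environment:
  5 × C (aromatic): no H
  4 × C: 2 H each → 8
  4 × C: no H
  3 × O: no H
  1 × C: 3 H
  1 × C (aromatic): 1 H
  1 × F: no H
  1 × N (charge +1): no H
  1 × N: no H
  1 × O: 1 H
  1 × O (charge -1): no H
  Total hydrogens = 13.
Molecular formula: C15H13FN2O5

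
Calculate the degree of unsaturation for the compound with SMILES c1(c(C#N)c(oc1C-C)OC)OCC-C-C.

Molecular formula from the SMILES: C12H17NO3.
DoU = (2C + 2 + N − H − X)/2 = (2·12 + 2 + 1 − 17 − 0)/2 = 10/2 = 5.
(Structurally: 1 ring(s) + 4 π bond(s) = 5.)

5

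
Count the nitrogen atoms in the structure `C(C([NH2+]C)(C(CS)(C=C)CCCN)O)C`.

2

The symbol for nitrogen appears 2 times in the SMILES.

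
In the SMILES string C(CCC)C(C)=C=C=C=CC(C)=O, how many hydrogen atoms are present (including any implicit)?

16

Hydrogens are implicit in SMILES; fill each atom to its normal valence:
  5 × C: no H
  3 × C: 3 H each → 9
  3 × C: 2 H each → 6
  1 × C: 1 H
  1 × O: no H
  Total hydrogens = 16.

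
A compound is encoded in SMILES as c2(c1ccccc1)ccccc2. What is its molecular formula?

C12H10

Heavy atoms from the SMILES: 12 C.
Implicit hydrogens by atom environment:
  10 × C (aromatic): 1 H each → 10
  2 × C (aromatic): no H
  Total hydrogens = 10.
Molecular formula: C12H10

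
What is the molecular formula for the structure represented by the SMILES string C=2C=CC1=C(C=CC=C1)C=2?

Heavy atoms from the SMILES: 10 C.
Implicit hydrogens by atom environment:
  8 × C (aromatic): 1 H each → 8
  2 × C (aromatic): no H
  Total hydrogens = 8.
Molecular formula: C10H8

C10H8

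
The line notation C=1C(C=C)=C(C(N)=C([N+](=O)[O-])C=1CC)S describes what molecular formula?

Heavy atoms from the SMILES: 10 C, 2 N, 2 O, 1 S.
Implicit hydrogens by atom environment:
  5 × C (aromatic): no H
  2 × C: 2 H each → 4
  1 × C: 3 H
  1 × C (aromatic): 1 H
  1 × C: 1 H
  1 × N: 2 H
  1 × N (charge +1): no H
  1 × O: no H
  1 × O (charge -1): no H
  1 × S: 1 H
  Total hydrogens = 12.
Molecular formula: C10H12N2O2S

C10H12N2O2S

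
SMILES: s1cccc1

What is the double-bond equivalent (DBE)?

Molecular formula from the SMILES: C4H4S.
DoU = (2C + 2 + N − H − X)/2 = (2·4 + 2 + 0 − 4 − 0)/2 = 6/2 = 3.
(Structurally: 1 ring(s) + 2 π bond(s) = 3.)

3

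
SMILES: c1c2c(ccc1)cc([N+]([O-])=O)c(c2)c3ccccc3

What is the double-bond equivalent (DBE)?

Molecular formula from the SMILES: C16H11NO2.
DoU = (2C + 2 + N − H − X)/2 = (2·16 + 2 + 1 − 11 − 0)/2 = 24/2 = 12.
(Structurally: 3 ring(s) + 9 π bond(s) = 12.)

12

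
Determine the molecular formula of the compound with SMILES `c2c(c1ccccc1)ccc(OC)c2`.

C13H12O

Heavy atoms from the SMILES: 13 C, 1 O.
Implicit hydrogens by atom environment:
  9 × C (aromatic): 1 H each → 9
  3 × C (aromatic): no H
  1 × C: 3 H
  1 × O: no H
  Total hydrogens = 12.
Molecular formula: C13H12O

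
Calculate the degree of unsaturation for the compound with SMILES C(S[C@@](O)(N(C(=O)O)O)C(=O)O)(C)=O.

Molecular formula from the SMILES: C5H7NO7S.
DoU = (2C + 2 + N − H − X)/2 = (2·5 + 2 + 1 − 7 − 0)/2 = 6/2 = 3.
(Structurally: 0 ring(s) + 3 π bond(s) = 3.)

3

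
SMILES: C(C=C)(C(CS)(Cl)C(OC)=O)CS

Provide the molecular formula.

C8H13ClO2S2

Heavy atoms from the SMILES: 8 C, 1 Cl, 2 O, 2 S.
Implicit hydrogens by atom environment:
  3 × C: 2 H each → 6
  2 × C: 1 H each → 2
  2 × C: no H
  2 × O: no H
  2 × S: 1 H each → 2
  1 × C: 3 H
  1 × Cl: no H
  Total hydrogens = 13.
Molecular formula: C8H13ClO2S2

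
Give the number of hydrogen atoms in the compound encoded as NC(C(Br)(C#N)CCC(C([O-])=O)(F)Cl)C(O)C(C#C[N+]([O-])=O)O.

11

Hydrogens are implicit in SMILES; fill each atom to its normal valence:
  6 × C: no H
  3 × C: 1 H each → 3
  2 × C: 2 H each → 4
  2 × O: 1 H each → 2
  2 × O: no H
  2 × O (charge -1): no H
  1 × Br: no H
  1 × Cl: no H
  1 × F: no H
  1 × N: 2 H
  1 × N (charge +1): no H
  1 × N: no H
  Total hydrogens = 11.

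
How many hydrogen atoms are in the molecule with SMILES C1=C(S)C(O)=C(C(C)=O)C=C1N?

Hydrogens are implicit in SMILES; fill each atom to its normal valence:
  4 × C (aromatic): no H
  2 × C (aromatic): 1 H each → 2
  1 × C: 3 H
  1 × C: no H
  1 × N: 2 H
  1 × O: 1 H
  1 × O: no H
  1 × S: 1 H
  Total hydrogens = 9.

9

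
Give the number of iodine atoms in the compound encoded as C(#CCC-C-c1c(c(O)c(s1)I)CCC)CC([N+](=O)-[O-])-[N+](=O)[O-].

The symbol for iodine appears 1 time in the SMILES.

1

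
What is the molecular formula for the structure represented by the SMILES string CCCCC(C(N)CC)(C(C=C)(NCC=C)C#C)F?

Heavy atoms from the SMILES: 16 C, 1 F, 2 N.
Implicit hydrogens by atom environment:
  7 × C: 2 H each → 14
  4 × C: 1 H each → 4
  3 × C: no H
  2 × C: 3 H each → 6
  1 × F: no H
  1 × N: 2 H
  1 × N: 1 H
  Total hydrogens = 27.
Molecular formula: C16H27FN2

C16H27FN2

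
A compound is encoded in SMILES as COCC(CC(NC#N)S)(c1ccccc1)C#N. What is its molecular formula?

C13H15N3OS

Heavy atoms from the SMILES: 13 C, 3 N, 1 O, 1 S.
Implicit hydrogens by atom environment:
  5 × C (aromatic): 1 H each → 5
  3 × C: no H
  2 × C: 2 H each → 4
  2 × N: no H
  1 × C: 3 H
  1 × C: 1 H
  1 × C (aromatic): no H
  1 × N: 1 H
  1 × O: no H
  1 × S: 1 H
  Total hydrogens = 15.
Molecular formula: C13H15N3OS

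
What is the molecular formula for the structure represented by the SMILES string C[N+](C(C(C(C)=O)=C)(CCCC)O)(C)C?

Heavy atoms from the SMILES: 12 C, 1 N, 2 O.
Implicit hydrogens by atom environment:
  5 × C: 3 H each → 15
  4 × C: 2 H each → 8
  3 × C: no H
  1 × N (charge +1): no H
  1 × O: 1 H
  1 × O: no H
  Total hydrogens = 24.
Net charge +1.
Molecular formula: C12H24NO2+

C12H24NO2+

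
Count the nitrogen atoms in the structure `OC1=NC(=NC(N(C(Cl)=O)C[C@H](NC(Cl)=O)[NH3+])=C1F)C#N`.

The symbol for nitrogen appears 6 times in the SMILES.

6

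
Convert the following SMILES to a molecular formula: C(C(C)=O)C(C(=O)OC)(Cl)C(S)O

Heavy atoms from the SMILES: 7 C, 1 Cl, 4 O, 1 S.
Implicit hydrogens by atom environment:
  3 × C: no H
  3 × O: no H
  2 × C: 3 H each → 6
  1 × C: 2 H
  1 × C: 1 H
  1 × Cl: no H
  1 × O: 1 H
  1 × S: 1 H
  Total hydrogens = 11.
Molecular formula: C7H11ClO4S

C7H11ClO4S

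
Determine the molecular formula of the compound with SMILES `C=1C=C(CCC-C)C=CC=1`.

C10H14

Heavy atoms from the SMILES: 10 C.
Implicit hydrogens by atom environment:
  5 × C (aromatic): 1 H each → 5
  3 × C: 2 H each → 6
  1 × C: 3 H
  1 × C (aromatic): no H
  Total hydrogens = 14.
Molecular formula: C10H14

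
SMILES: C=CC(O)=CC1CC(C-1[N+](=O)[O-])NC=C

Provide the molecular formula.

Heavy atoms from the SMILES: 10 C, 2 N, 3 O.
Implicit hydrogens by atom environment:
  6 × C: 1 H each → 6
  3 × C: 2 H each → 6
  1 × C: no H
  1 × N: 1 H
  1 × N (charge +1): no H
  1 × O: 1 H
  1 × O: no H
  1 × O (charge -1): no H
  Total hydrogens = 14.
Molecular formula: C10H14N2O3

C10H14N2O3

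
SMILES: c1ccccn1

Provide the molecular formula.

C5H5N

Heavy atoms from the SMILES: 5 C, 1 N.
Implicit hydrogens by atom environment:
  5 × C (aromatic): 1 H each → 5
  1 × N (aromatic): no H
  Total hydrogens = 5.
Molecular formula: C5H5N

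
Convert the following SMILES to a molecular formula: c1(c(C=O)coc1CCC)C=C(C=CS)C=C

Heavy atoms from the SMILES: 14 C, 2 O, 1 S.
Implicit hydrogens by atom environment:
  5 × C: 1 H each → 5
  3 × C: 2 H each → 6
  3 × C (aromatic): no H
  1 × C: 3 H
  1 × C (aromatic): 1 H
  1 × C: no H
  1 × O (aromatic): no H
  1 × O: no H
  1 × S: 1 H
  Total hydrogens = 16.
Molecular formula: C14H16O2S

C14H16O2S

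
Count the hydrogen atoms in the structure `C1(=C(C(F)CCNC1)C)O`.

Hydrogens are implicit in SMILES; fill each atom to its normal valence:
  3 × C: 2 H each → 6
  2 × C: no H
  1 × C: 3 H
  1 × C: 1 H
  1 × F: no H
  1 × N: 1 H
  1 × O: 1 H
  Total hydrogens = 12.

12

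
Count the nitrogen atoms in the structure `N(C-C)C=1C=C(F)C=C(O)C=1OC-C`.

1

The symbol for nitrogen appears 1 time in the SMILES.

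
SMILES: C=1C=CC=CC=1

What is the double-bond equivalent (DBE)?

Molecular formula from the SMILES: C6H6.
DoU = (2C + 2 + N − H − X)/2 = (2·6 + 2 + 0 − 6 − 0)/2 = 8/2 = 4.
(Structurally: 1 ring(s) + 3 π bond(s) = 4.)

4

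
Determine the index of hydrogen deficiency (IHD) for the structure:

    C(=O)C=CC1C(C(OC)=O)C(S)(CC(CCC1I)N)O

Molecular formula from the SMILES: C13H20INO4S.
DoU = (2C + 2 + N − H − X)/2 = (2·13 + 2 + 1 − 20 − 1)/2 = 8/2 = 4.
(Structurally: 1 ring(s) + 3 π bond(s) = 4.)

4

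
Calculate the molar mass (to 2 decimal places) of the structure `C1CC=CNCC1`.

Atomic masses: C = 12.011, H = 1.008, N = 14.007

97.16

Molecular formula: C6H11N.
M = 6×12.011 + 11×1.008 + 1×14.007 = 97.16 g/mol.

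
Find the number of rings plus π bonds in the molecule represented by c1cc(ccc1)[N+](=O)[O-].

5

Molecular formula from the SMILES: C6H5NO2.
DoU = (2C + 2 + N − H − X)/2 = (2·6 + 2 + 1 − 5 − 0)/2 = 10/2 = 5.
(Structurally: 1 ring(s) + 4 π bond(s) = 5.)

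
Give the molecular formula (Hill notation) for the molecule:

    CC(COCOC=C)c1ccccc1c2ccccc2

Heavy atoms from the SMILES: 18 C, 2 O.
Implicit hydrogens by atom environment:
  9 × C (aromatic): 1 H each → 9
  3 × C: 2 H each → 6
  3 × C (aromatic): no H
  2 × C: 1 H each → 2
  2 × O: no H
  1 × C: 3 H
  Total hydrogens = 20.
Molecular formula: C18H20O2

C18H20O2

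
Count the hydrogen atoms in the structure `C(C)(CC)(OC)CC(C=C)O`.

18

Hydrogens are implicit in SMILES; fill each atom to its normal valence:
  3 × C: 3 H each → 9
  3 × C: 2 H each → 6
  2 × C: 1 H each → 2
  1 × C: no H
  1 × O: 1 H
  1 × O: no H
  Total hydrogens = 18.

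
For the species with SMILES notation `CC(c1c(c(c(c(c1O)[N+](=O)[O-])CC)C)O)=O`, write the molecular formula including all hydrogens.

C11H13NO5

Heavy atoms from the SMILES: 11 C, 1 N, 5 O.
Implicit hydrogens by atom environment:
  6 × C (aromatic): no H
  3 × C: 3 H each → 9
  2 × O: 1 H each → 2
  2 × O: no H
  1 × C: 2 H
  1 × C: no H
  1 × N (charge +1): no H
  1 × O (charge -1): no H
  Total hydrogens = 13.
Molecular formula: C11H13NO5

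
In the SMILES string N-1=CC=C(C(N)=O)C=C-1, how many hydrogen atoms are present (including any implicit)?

6

Hydrogens are implicit in SMILES; fill each atom to its normal valence:
  4 × C (aromatic): 1 H each → 4
  1 × C (aromatic): no H
  1 × C: no H
  1 × N: 2 H
  1 × N (aromatic): no H
  1 × O: no H
  Total hydrogens = 6.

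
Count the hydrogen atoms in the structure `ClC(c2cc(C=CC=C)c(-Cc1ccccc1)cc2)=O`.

Hydrogens are implicit in SMILES; fill each atom to its normal valence:
  8 × C (aromatic): 1 H each → 8
  4 × C (aromatic): no H
  3 × C: 1 H each → 3
  2 × C: 2 H each → 4
  1 × C: no H
  1 × Cl: no H
  1 × O: no H
  Total hydrogens = 15.

15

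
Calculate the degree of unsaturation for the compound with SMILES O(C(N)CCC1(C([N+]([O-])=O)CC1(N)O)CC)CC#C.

Molecular formula from the SMILES: C12H21N3O4.
DoU = (2C + 2 + N − H − X)/2 = (2·12 + 2 + 3 − 21 − 0)/2 = 8/2 = 4.
(Structurally: 1 ring(s) + 3 π bond(s) = 4.)

4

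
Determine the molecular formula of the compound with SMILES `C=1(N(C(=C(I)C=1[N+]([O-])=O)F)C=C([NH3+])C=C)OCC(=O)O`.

C10H10FIN3O5+

Heavy atoms from the SMILES: 10 C, 1 F, 1 I, 3 N, 5 O.
Implicit hydrogens by atom environment:
  4 × C (aromatic): no H
  3 × O: no H
  2 × C: 2 H each → 4
  2 × C: 1 H each → 2
  2 × C: no H
  1 × F: no H
  1 × I: no H
  1 × N (charge +1): 3 H
  1 × N (aromatic): no H
  1 × N (charge +1): no H
  1 × O: 1 H
  1 × O (charge -1): no H
  Total hydrogens = 10.
Net charge +1.
Molecular formula: C10H10FIN3O5+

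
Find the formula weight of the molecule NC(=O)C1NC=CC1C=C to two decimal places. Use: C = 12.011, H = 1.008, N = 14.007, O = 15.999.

Molecular formula: C7H10N2O.
M = 7×12.011 + 10×1.008 + 2×14.007 + 1×15.999 = 138.17 g/mol.

138.17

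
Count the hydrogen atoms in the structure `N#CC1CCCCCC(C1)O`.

15

Hydrogens are implicit in SMILES; fill each atom to its normal valence:
  6 × C: 2 H each → 12
  2 × C: 1 H each → 2
  1 × C: no H
  1 × N: no H
  1 × O: 1 H
  Total hydrogens = 15.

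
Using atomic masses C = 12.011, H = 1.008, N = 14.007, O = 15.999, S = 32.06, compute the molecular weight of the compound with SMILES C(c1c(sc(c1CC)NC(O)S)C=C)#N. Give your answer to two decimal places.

240.34

Molecular formula: C10H12N2OS2.
M = 10×12.011 + 12×1.008 + 2×14.007 + 1×15.999 + 2×32.06 = 240.34 g/mol.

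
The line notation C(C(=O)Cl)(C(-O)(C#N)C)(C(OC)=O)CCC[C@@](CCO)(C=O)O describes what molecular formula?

Heavy atoms from the SMILES: 14 C, 1 Cl, 1 N, 7 O.
Implicit hydrogens by atom environment:
  6 × C: no H
  5 × C: 2 H each → 10
  4 × O: no H
  3 × O: 1 H each → 3
  2 × C: 3 H each → 6
  1 × C: 1 H
  1 × Cl: no H
  1 × N: no H
  Total hydrogens = 20.
Molecular formula: C14H20ClNO7

C14H20ClNO7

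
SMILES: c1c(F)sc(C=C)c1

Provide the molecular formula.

Heavy atoms from the SMILES: 6 C, 1 F, 1 S.
Implicit hydrogens by atom environment:
  2 × C (aromatic): 1 H each → 2
  2 × C (aromatic): no H
  1 × C: 2 H
  1 × C: 1 H
  1 × F: no H
  1 × S (aromatic): no H
  Total hydrogens = 5.
Molecular formula: C6H5FS

C6H5FS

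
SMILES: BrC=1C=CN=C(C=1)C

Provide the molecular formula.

C6H6BrN

Heavy atoms from the SMILES: 1 Br, 6 C, 1 N.
Implicit hydrogens by atom environment:
  3 × C (aromatic): 1 H each → 3
  2 × C (aromatic): no H
  1 × Br: no H
  1 × C: 3 H
  1 × N (aromatic): no H
  Total hydrogens = 6.
Molecular formula: C6H6BrN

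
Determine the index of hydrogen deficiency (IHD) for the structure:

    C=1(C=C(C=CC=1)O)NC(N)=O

5

Molecular formula from the SMILES: C7H8N2O2.
DoU = (2C + 2 + N − H − X)/2 = (2·7 + 2 + 2 − 8 − 0)/2 = 10/2 = 5.
(Structurally: 1 ring(s) + 4 π bond(s) = 5.)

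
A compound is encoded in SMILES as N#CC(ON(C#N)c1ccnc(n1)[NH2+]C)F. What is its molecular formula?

C8H8FN6O+

Heavy atoms from the SMILES: 8 C, 1 F, 6 N, 1 O.
Implicit hydrogens by atom environment:
  3 × N: no H
  2 × C (aromatic): 1 H each → 2
  2 × C (aromatic): no H
  2 × C: no H
  2 × N (aromatic): no H
  1 × C: 3 H
  1 × C: 1 H
  1 × F: no H
  1 × N (charge +1): 2 H
  1 × O: no H
  Total hydrogens = 8.
Net charge +1.
Molecular formula: C8H8FN6O+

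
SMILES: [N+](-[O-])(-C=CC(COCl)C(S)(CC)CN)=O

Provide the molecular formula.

Heavy atoms from the SMILES: 8 C, 1 Cl, 2 N, 3 O, 1 S.
Implicit hydrogens by atom environment:
  3 × C: 2 H each → 6
  3 × C: 1 H each → 3
  2 × O: no H
  1 × C: 3 H
  1 × C: no H
  1 × Cl: no H
  1 × N: 2 H
  1 × N (charge +1): no H
  1 × O (charge -1): no H
  1 × S: 1 H
  Total hydrogens = 15.
Molecular formula: C8H15ClN2O3S

C8H15ClN2O3S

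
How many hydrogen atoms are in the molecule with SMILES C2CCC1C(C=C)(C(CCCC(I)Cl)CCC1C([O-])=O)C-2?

Hydrogens are implicit in SMILES; fill each atom to its normal valence:
  10 × C: 2 H each → 20
  5 × C: 1 H each → 5
  2 × C: no H
  1 × Cl: no H
  1 × I: no H
  1 × O: no H
  1 × O (charge -1): no H
  Total hydrogens = 25.

25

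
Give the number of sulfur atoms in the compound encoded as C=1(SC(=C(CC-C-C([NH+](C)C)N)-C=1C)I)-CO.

The symbol for sulfur appears 1 time in the SMILES.

1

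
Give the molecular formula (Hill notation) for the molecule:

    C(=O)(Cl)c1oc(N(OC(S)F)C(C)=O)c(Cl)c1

Heavy atoms from the SMILES: 8 C, 2 Cl, 1 F, 1 N, 4 O, 1 S.
Implicit hydrogens by atom environment:
  3 × C (aromatic): no H
  3 × O: no H
  2 × C: no H
  2 × Cl: no H
  1 × C: 3 H
  1 × C (aromatic): 1 H
  1 × C: 1 H
  1 × F: no H
  1 × N: no H
  1 × O (aromatic): no H
  1 × S: 1 H
  Total hydrogens = 6.
Molecular formula: C8H6Cl2FNO4S

C8H6Cl2FNO4S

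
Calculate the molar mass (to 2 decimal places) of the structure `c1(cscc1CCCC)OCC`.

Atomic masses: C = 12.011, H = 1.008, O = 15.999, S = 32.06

Molecular formula: C10H16OS.
M = 10×12.011 + 16×1.008 + 1×15.999 + 1×32.06 = 184.30 g/mol.

184.30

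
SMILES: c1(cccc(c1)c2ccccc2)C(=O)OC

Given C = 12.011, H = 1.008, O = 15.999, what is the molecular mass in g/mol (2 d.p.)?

212.25

Molecular formula: C14H12O2.
M = 14×12.011 + 12×1.008 + 2×15.999 = 212.25 g/mol.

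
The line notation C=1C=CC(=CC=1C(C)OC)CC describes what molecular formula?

Heavy atoms from the SMILES: 11 C, 1 O.
Implicit hydrogens by atom environment:
  4 × C (aromatic): 1 H each → 4
  3 × C: 3 H each → 9
  2 × C (aromatic): no H
  1 × C: 2 H
  1 × C: 1 H
  1 × O: no H
  Total hydrogens = 16.
Molecular formula: C11H16O

C11H16O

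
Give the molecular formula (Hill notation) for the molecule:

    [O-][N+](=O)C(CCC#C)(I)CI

C6H7I2NO2

Heavy atoms from the SMILES: 6 C, 2 I, 1 N, 2 O.
Implicit hydrogens by atom environment:
  3 × C: 2 H each → 6
  2 × C: no H
  2 × I: no H
  1 × C: 1 H
  1 × N (charge +1): no H
  1 × O: no H
  1 × O (charge -1): no H
  Total hydrogens = 7.
Molecular formula: C6H7I2NO2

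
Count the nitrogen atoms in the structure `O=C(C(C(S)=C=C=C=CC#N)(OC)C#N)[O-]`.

2

The symbol for nitrogen appears 2 times in the SMILES.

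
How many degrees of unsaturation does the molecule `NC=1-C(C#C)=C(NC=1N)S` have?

5

Molecular formula from the SMILES: C6H7N3S.
DoU = (2C + 2 + N − H − X)/2 = (2·6 + 2 + 3 − 7 − 0)/2 = 10/2 = 5.
(Structurally: 1 ring(s) + 4 π bond(s) = 5.)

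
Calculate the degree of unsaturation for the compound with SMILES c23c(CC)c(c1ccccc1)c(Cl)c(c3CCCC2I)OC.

Molecular formula from the SMILES: C19H20ClIO.
DoU = (2C + 2 + N − H − X)/2 = (2·19 + 2 + 0 − 20 − 2)/2 = 18/2 = 9.
(Structurally: 3 ring(s) + 6 π bond(s) = 9.)

9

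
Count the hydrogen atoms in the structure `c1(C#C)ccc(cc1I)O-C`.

Hydrogens are implicit in SMILES; fill each atom to its normal valence:
  3 × C (aromatic): 1 H each → 3
  3 × C (aromatic): no H
  1 × C: 3 H
  1 × C: 1 H
  1 × C: no H
  1 × I: no H
  1 × O: no H
  Total hydrogens = 7.

7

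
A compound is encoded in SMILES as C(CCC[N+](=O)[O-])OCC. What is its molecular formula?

Heavy atoms from the SMILES: 6 C, 1 N, 3 O.
Implicit hydrogens by atom environment:
  5 × C: 2 H each → 10
  2 × O: no H
  1 × C: 3 H
  1 × N (charge +1): no H
  1 × O (charge -1): no H
  Total hydrogens = 13.
Molecular formula: C6H13NO3

C6H13NO3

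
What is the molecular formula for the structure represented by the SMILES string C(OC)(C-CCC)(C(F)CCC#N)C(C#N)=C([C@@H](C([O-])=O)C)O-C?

C17H24FN2O4-

Heavy atoms from the SMILES: 17 C, 1 F, 2 N, 4 O.
Implicit hydrogens by atom environment:
  6 × C: no H
  5 × C: 2 H each → 10
  4 × C: 3 H each → 12
  3 × O: no H
  2 × C: 1 H each → 2
  2 × N: no H
  1 × F: no H
  1 × O (charge -1): no H
  Total hydrogens = 24.
Net charge -1.
Molecular formula: C17H24FN2O4-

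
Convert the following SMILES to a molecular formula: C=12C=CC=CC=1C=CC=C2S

C10H8S

Heavy atoms from the SMILES: 10 C, 1 S.
Implicit hydrogens by atom environment:
  7 × C (aromatic): 1 H each → 7
  3 × C (aromatic): no H
  1 × S: 1 H
  Total hydrogens = 8.
Molecular formula: C10H8S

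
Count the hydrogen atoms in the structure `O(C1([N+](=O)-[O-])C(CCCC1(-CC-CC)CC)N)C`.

26

Hydrogens are implicit in SMILES; fill each atom to its normal valence:
  7 × C: 2 H each → 14
  3 × C: 3 H each → 9
  2 × C: no H
  2 × O: no H
  1 × C: 1 H
  1 × N: 2 H
  1 × N (charge +1): no H
  1 × O (charge -1): no H
  Total hydrogens = 26.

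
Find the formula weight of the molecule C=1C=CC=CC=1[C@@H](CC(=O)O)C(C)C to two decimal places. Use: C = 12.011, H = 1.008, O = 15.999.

192.26

Molecular formula: C12H16O2.
M = 12×12.011 + 16×1.008 + 2×15.999 = 192.26 g/mol.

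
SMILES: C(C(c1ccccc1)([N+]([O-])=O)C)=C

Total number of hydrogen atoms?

Hydrogens are implicit in SMILES; fill each atom to its normal valence:
  5 × C (aromatic): 1 H each → 5
  1 × C: 3 H
  1 × C: 2 H
  1 × C: 1 H
  1 × C: no H
  1 × C (aromatic): no H
  1 × N (charge +1): no H
  1 × O: no H
  1 × O (charge -1): no H
  Total hydrogens = 11.

11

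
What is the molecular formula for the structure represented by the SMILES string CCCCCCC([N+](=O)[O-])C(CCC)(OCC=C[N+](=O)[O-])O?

C14H26N2O6

Heavy atoms from the SMILES: 14 C, 2 N, 6 O.
Implicit hydrogens by atom environment:
  8 × C: 2 H each → 16
  3 × C: 1 H each → 3
  3 × O: no H
  2 × C: 3 H each → 6
  2 × N (charge +1): no H
  2 × O (charge -1): no H
  1 × C: no H
  1 × O: 1 H
  Total hydrogens = 26.
Molecular formula: C14H26N2O6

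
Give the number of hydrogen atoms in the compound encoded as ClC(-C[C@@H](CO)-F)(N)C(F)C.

12

Hydrogens are implicit in SMILES; fill each atom to its normal valence:
  2 × C: 2 H each → 4
  2 × C: 1 H each → 2
  2 × F: no H
  1 × C: 3 H
  1 × C: no H
  1 × Cl: no H
  1 × N: 2 H
  1 × O: 1 H
  Total hydrogens = 12.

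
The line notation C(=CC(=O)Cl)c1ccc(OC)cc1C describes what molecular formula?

Heavy atoms from the SMILES: 11 C, 1 Cl, 2 O.
Implicit hydrogens by atom environment:
  3 × C (aromatic): 1 H each → 3
  3 × C (aromatic): no H
  2 × C: 3 H each → 6
  2 × C: 1 H each → 2
  2 × O: no H
  1 × C: no H
  1 × Cl: no H
  Total hydrogens = 11.
Molecular formula: C11H11ClO2

C11H11ClO2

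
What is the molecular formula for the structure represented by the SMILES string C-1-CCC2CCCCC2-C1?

Heavy atoms from the SMILES: 10 C.
Implicit hydrogens by atom environment:
  8 × C: 2 H each → 16
  2 × C: 1 H each → 2
  Total hydrogens = 18.
Molecular formula: C10H18

C10H18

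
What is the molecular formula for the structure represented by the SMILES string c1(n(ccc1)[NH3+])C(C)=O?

C6H9N2O+

Heavy atoms from the SMILES: 6 C, 2 N, 1 O.
Implicit hydrogens by atom environment:
  3 × C (aromatic): 1 H each → 3
  1 × C: 3 H
  1 × C (aromatic): no H
  1 × C: no H
  1 × N (charge +1): 3 H
  1 × N (aromatic): no H
  1 × O: no H
  Total hydrogens = 9.
Net charge +1.
Molecular formula: C6H9N2O+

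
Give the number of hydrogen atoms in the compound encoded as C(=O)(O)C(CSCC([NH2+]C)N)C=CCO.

19

Hydrogens are implicit in SMILES; fill each atom to its normal valence:
  4 × C: 1 H each → 4
  3 × C: 2 H each → 6
  2 × O: 1 H each → 2
  1 × C: 3 H
  1 × C: no H
  1 × N: 2 H
  1 × N (charge +1): 2 H
  1 × O: no H
  1 × S: no H
  Total hydrogens = 19.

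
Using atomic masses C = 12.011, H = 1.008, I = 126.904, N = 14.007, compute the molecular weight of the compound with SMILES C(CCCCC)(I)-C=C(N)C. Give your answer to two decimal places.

Molecular formula: C9H18IN.
M = 9×12.011 + 18×1.008 + 1×126.904 + 1×14.007 = 267.15 g/mol.

267.15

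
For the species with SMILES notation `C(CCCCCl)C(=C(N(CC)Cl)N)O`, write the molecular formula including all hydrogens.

C9H18Cl2N2O

Heavy atoms from the SMILES: 9 C, 2 Cl, 2 N, 1 O.
Implicit hydrogens by atom environment:
  6 × C: 2 H each → 12
  2 × C: no H
  2 × Cl: no H
  1 × C: 3 H
  1 × N: 2 H
  1 × N: no H
  1 × O: 1 H
  Total hydrogens = 18.
Molecular formula: C9H18Cl2N2O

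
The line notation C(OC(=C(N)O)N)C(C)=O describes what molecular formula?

Heavy atoms from the SMILES: 5 C, 2 N, 3 O.
Implicit hydrogens by atom environment:
  3 × C: no H
  2 × N: 2 H each → 4
  2 × O: no H
  1 × C: 3 H
  1 × C: 2 H
  1 × O: 1 H
  Total hydrogens = 10.
Molecular formula: C5H10N2O3

C5H10N2O3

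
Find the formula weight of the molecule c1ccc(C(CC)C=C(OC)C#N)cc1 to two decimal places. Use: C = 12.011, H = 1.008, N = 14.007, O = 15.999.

201.27

Molecular formula: C13H15NO.
M = 13×12.011 + 15×1.008 + 1×14.007 + 1×15.999 = 201.27 g/mol.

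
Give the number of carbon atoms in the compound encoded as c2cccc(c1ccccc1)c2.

The symbol for carbon appears 12 times in the SMILES. Lowercase c denotes aromatic carbon and counts toward C.

12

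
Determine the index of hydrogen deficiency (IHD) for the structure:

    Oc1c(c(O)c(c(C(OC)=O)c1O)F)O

5

Molecular formula from the SMILES: C8H7FO6.
DoU = (2C + 2 + N − H − X)/2 = (2·8 + 2 + 0 − 7 − 1)/2 = 10/2 = 5.
(Structurally: 1 ring(s) + 4 π bond(s) = 5.)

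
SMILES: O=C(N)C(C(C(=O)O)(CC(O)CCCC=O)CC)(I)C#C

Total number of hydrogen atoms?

Hydrogens are implicit in SMILES; fill each atom to its normal valence:
  5 × C: 2 H each → 10
  5 × C: no H
  3 × C: 1 H each → 3
  3 × O: no H
  2 × O: 1 H each → 2
  1 × C: 3 H
  1 × I: no H
  1 × N: 2 H
  Total hydrogens = 20.

20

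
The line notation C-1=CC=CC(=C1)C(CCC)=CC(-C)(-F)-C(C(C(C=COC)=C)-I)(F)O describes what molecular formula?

C20H25F2IO2

Heavy atoms from the SMILES: 20 C, 2 F, 1 I, 2 O.
Implicit hydrogens by atom environment:
  5 × C (aromatic): 1 H each → 5
  4 × C: 1 H each → 4
  4 × C: no H
  3 × C: 3 H each → 9
  3 × C: 2 H each → 6
  2 × F: no H
  1 × C (aromatic): no H
  1 × I: no H
  1 × O: 1 H
  1 × O: no H
  Total hydrogens = 25.
Molecular formula: C20H25F2IO2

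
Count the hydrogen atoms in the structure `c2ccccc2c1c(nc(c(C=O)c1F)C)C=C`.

Hydrogens are implicit in SMILES; fill each atom to its normal valence:
  6 × C (aromatic): no H
  5 × C (aromatic): 1 H each → 5
  2 × C: 1 H each → 2
  1 × C: 3 H
  1 × C: 2 H
  1 × F: no H
  1 × N (aromatic): no H
  1 × O: no H
  Total hydrogens = 12.

12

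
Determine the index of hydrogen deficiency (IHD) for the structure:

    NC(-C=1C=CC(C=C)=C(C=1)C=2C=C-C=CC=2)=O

10

Molecular formula from the SMILES: C15H13NO.
DoU = (2C + 2 + N − H − X)/2 = (2·15 + 2 + 1 − 13 − 0)/2 = 20/2 = 10.
(Structurally: 2 ring(s) + 8 π bond(s) = 10.)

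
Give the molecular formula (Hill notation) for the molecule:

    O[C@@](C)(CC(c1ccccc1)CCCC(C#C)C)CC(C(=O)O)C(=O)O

Heavy atoms from the SMILES: 21 C, 5 O.
Implicit hydrogens by atom environment:
  5 × C: 2 H each → 10
  5 × C (aromatic): 1 H each → 5
  4 × C: 1 H each → 4
  4 × C: no H
  3 × O: 1 H each → 3
  2 × C: 3 H each → 6
  2 × O: no H
  1 × C (aromatic): no H
  Total hydrogens = 28.
Molecular formula: C21H28O5

C21H28O5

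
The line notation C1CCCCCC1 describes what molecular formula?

C7H14

Heavy atoms from the SMILES: 7 C.
Implicit hydrogens by atom environment:
  7 × C: 2 H each → 14
  Total hydrogens = 14.
Molecular formula: C7H14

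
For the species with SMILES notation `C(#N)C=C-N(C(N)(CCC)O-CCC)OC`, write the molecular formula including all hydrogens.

Heavy atoms from the SMILES: 11 C, 3 N, 2 O.
Implicit hydrogens by atom environment:
  4 × C: 2 H each → 8
  3 × C: 3 H each → 9
  2 × C: 1 H each → 2
  2 × C: no H
  2 × N: no H
  2 × O: no H
  1 × N: 2 H
  Total hydrogens = 21.
Molecular formula: C11H21N3O2

C11H21N3O2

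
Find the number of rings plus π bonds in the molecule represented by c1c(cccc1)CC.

4

Molecular formula from the SMILES: C8H10.
DoU = (2C + 2 + N − H − X)/2 = (2·8 + 2 + 0 − 10 − 0)/2 = 8/2 = 4.
(Structurally: 1 ring(s) + 3 π bond(s) = 4.)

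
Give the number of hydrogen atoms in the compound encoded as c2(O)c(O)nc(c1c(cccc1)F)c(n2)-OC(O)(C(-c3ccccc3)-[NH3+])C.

Hydrogens are implicit in SMILES; fill each atom to its normal valence:
  9 × C (aromatic): 1 H each → 9
  7 × C (aromatic): no H
  3 × O: 1 H each → 3
  2 × N (aromatic): no H
  1 × C: 3 H
  1 × C: 1 H
  1 × C: no H
  1 × F: no H
  1 × N (charge +1): 3 H
  1 × O: no H
  Total hydrogens = 19.

19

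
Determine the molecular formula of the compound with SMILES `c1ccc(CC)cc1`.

Heavy atoms from the SMILES: 8 C.
Implicit hydrogens by atom environment:
  5 × C (aromatic): 1 H each → 5
  1 × C: 3 H
  1 × C: 2 H
  1 × C (aromatic): no H
  Total hydrogens = 10.
Molecular formula: C8H10

C8H10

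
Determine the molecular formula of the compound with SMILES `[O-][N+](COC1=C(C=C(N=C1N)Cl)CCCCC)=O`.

C11H16ClN3O3

Heavy atoms from the SMILES: 11 C, 1 Cl, 3 N, 3 O.
Implicit hydrogens by atom environment:
  5 × C: 2 H each → 10
  4 × C (aromatic): no H
  2 × O: no H
  1 × C: 3 H
  1 × C (aromatic): 1 H
  1 × Cl: no H
  1 × N: 2 H
  1 × N (aromatic): no H
  1 × N (charge +1): no H
  1 × O (charge -1): no H
  Total hydrogens = 16.
Molecular formula: C11H16ClN3O3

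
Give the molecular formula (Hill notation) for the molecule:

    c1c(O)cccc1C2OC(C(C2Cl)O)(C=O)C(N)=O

Heavy atoms from the SMILES: 12 C, 1 Cl, 1 N, 5 O.
Implicit hydrogens by atom environment:
  4 × C: 1 H each → 4
  4 × C (aromatic): 1 H each → 4
  3 × O: no H
  2 × C: no H
  2 × C (aromatic): no H
  2 × O: 1 H each → 2
  1 × Cl: no H
  1 × N: 2 H
  Total hydrogens = 12.
Molecular formula: C12H12ClNO5

C12H12ClNO5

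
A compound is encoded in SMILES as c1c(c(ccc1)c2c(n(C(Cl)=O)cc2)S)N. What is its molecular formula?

C11H9ClN2OS

Heavy atoms from the SMILES: 11 C, 1 Cl, 2 N, 1 O, 1 S.
Implicit hydrogens by atom environment:
  6 × C (aromatic): 1 H each → 6
  4 × C (aromatic): no H
  1 × C: no H
  1 × Cl: no H
  1 × N: 2 H
  1 × N (aromatic): no H
  1 × O: no H
  1 × S: 1 H
  Total hydrogens = 9.
Molecular formula: C11H9ClN2OS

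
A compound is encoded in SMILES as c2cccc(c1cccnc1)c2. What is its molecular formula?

Heavy atoms from the SMILES: 11 C, 1 N.
Implicit hydrogens by atom environment:
  9 × C (aromatic): 1 H each → 9
  2 × C (aromatic): no H
  1 × N (aromatic): no H
  Total hydrogens = 9.
Molecular formula: C11H9N

C11H9N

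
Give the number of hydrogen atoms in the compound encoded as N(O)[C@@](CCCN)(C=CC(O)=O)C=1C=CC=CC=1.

18

Hydrogens are implicit in SMILES; fill each atom to its normal valence:
  5 × C (aromatic): 1 H each → 5
  3 × C: 2 H each → 6
  2 × C: 1 H each → 2
  2 × C: no H
  2 × O: 1 H each → 2
  1 × C (aromatic): no H
  1 × N: 2 H
  1 × N: 1 H
  1 × O: no H
  Total hydrogens = 18.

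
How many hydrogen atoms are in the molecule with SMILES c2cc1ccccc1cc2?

8

Hydrogens are implicit in SMILES; fill each atom to its normal valence:
  8 × C (aromatic): 1 H each → 8
  2 × C (aromatic): no H
  Total hydrogens = 8.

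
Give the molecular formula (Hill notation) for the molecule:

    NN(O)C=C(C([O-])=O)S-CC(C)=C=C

C8H11N2O3S-

Heavy atoms from the SMILES: 8 C, 2 N, 3 O, 1 S.
Implicit hydrogens by atom environment:
  4 × C: no H
  2 × C: 2 H each → 4
  1 × C: 3 H
  1 × C: 1 H
  1 × N: 2 H
  1 × N: no H
  1 × O: 1 H
  1 × O: no H
  1 × O (charge -1): no H
  1 × S: no H
  Total hydrogens = 11.
Net charge -1.
Molecular formula: C8H11N2O3S-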